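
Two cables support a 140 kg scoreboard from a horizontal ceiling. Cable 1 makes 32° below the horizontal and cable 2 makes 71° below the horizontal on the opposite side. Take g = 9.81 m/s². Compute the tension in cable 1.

T_1 ≈ 459 N

Weight W = 140 × 9.81 = 1373 N acts straight down.
Horizontal: T_1 cos 32° = T_2 cos 71°  →  T_2 = 2.605 T_1.
Vertical: T_1 sin 32° + T_2 sin 71° = 1373.
Substituting the horizontal relation into the vertical equation gives 2.993 T_1 = 1373, so T_1 = 458.9 N.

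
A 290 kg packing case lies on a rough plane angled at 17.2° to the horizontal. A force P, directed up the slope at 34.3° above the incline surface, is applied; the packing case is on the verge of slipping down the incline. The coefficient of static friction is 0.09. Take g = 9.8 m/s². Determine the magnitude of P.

On the verge of sliding down the incline, friction equals μN and acts up the slope.
Perpendicular: N + P sin 34.3° = W cos 17.2° = 2715 N.
Along incline: P cos 34.3° + μN = W sin 17.2° with W sin 17.2° = 840.4 N.
Solving the pair for P and N: P = 768.7 N, N = 2282 N (and f = μN = 205.4 N).

P ≈ 769 N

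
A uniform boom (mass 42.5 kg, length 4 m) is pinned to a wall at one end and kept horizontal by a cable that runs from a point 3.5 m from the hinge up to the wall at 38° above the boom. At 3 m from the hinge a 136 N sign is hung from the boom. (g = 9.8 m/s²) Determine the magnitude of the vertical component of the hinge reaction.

Take torques about the hinge: T sin 38° · 3.5 = 42.5×9.8×2 + 136×3 = 1241 N·m.
So T = 1241 / (0.6157 × 3.5) = 575.92 N.
ΣF_y = 0: H_y = (42.5×9.8 + 136) − T sin 38° = 552.5 − 354.57 = 197.93 N.

|H_y| ≈ 198 N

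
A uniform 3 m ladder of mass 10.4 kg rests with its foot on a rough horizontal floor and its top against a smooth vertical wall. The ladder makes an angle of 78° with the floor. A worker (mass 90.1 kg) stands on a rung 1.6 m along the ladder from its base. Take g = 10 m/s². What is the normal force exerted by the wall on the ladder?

Torques about the foot: N_wall · 3 sin 78° = 10.4×10×1.5 cos 78° + 90.1×10×1.6 cos 78° → N_wall = 113.19 N.

N_wall ≈ 113 N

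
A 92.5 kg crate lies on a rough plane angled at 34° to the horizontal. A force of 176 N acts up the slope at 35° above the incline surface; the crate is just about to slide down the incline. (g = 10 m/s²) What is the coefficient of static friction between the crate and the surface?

μ ≈ 0.560

On the verge of sliding down the incline, friction is at its maximum μN and acts up the slope.
Perpendicular to incline: N = W cos 34° − P sin 35° = 766.9 − 100.9 = 665.9 N.
Along incline: P cos 35° + μN = W sin 34° → μ = (W sin 34° − P cos 35°) / N = 0.5603.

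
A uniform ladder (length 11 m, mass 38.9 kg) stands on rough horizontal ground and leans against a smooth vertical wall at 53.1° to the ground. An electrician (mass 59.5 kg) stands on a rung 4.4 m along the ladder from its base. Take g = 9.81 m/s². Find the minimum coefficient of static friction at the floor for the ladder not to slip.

ΣF_y = 0: N_floor = 38.9×9.81 + 59.5×9.81 = 965.3 N.
Torques about the foot: N_wall · 11 sin 53.1° = 38.9×9.81×5.5 cos 53.1° + 59.5×9.81×4.4 cos 53.1° → N_wall = 318.56 N.
ΣF_x = 0: f_floor = N_wall = 318.56 N.
μ_min = f_floor / N_floor = 318.56 / 965.3 = 0.33.

μ_min ≈ 0.330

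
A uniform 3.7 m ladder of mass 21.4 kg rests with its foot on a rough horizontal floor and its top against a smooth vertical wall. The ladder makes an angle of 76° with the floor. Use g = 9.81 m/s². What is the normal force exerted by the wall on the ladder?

Torques about the foot: N_wall · 3.7 sin 76° = 21.4×9.81×1.85 cos 76° → N_wall = 26.171 N.

N_wall ≈ 26.2 N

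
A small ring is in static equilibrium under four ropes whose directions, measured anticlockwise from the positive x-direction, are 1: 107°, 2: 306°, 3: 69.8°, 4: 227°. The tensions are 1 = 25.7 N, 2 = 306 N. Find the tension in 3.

Resolve: ΣF_x = 25.7 cos 107° + 306 cos 306° + T_3 cos 69.8° + T_4 cos 227° = 0.
        ΣF_y = 25.7 sin 107° + 306 sin 306° + T_3 sin 69.8° + T_4 sin 227° = 0.
The known terms sum to (172.3, -223) N, so 0.3453 T_3 − 0.6820 T_4 = -172.3 and 0.9385 T_3 − 0.7314 T_4 = 223.
Solving simultaneously: T_3 = 717.7 N, T_4 = 616.1 N.

T_3 ≈ 718 N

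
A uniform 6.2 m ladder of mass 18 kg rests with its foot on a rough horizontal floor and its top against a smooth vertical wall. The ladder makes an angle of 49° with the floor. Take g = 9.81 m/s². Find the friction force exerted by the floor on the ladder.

f ≈ 76.7 N

Torques about the foot: N_wall · 6.2 sin 49° = 18×9.81×3.1 cos 49° → N_wall = 76.749 N.
ΣF_x = 0: f_floor = N_wall = 76.749 N.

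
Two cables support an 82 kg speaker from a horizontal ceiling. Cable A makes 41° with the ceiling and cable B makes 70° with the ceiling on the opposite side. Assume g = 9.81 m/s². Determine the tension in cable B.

Weight W = 82 × 9.81 = 804.4 N acts straight down.
Horizontal: T_A cos 41° = T_B cos 70°  →  T_A = 0.4532 T_B.
Vertical: T_A sin 41° + T_B sin 70° = 804.4.
Substituting the horizontal relation into the vertical equation gives 1.237 T_B = 804.4, so T_B = 650.3 N.

T_B ≈ 650 N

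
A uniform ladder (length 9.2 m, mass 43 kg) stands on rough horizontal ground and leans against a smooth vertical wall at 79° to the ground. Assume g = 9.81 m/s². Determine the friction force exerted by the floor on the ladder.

f ≈ 41 N

Torques about the foot: N_wall · 9.2 sin 79° = 43×9.81×4.6 cos 79° → N_wall = 40.998 N.
ΣF_x = 0: f_floor = N_wall = 40.998 N.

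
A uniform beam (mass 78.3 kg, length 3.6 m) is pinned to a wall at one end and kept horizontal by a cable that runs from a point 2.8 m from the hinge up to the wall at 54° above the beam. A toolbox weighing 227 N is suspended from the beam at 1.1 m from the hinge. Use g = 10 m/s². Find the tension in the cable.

T ≈ 732 N

Take torques about the hinge: T sin 54° · 2.8 = 78.3×10×1.8 + 227×1.1 = 1659.1 N·m.
So T = 1659.1 / (0.8090 × 2.8) = 732.41 N.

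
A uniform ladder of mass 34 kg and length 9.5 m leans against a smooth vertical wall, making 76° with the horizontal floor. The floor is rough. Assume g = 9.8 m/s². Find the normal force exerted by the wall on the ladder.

Torques about the foot: N_wall · 9.5 sin 76° = 34×9.8×4.75 cos 76° → N_wall = 41.538 N.

N_wall ≈ 41.5 N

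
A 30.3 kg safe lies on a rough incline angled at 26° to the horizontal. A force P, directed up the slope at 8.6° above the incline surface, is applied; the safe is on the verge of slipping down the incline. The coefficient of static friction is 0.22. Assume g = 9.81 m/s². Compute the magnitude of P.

On the verge of sliding down the incline, friction equals μN and acts up the slope.
Perpendicular: N + P sin 8.6° = W cos 26° = 267.2 N.
Along incline: P cos 8.6° + μN = W sin 26° with W sin 26° = 130.3 N.
Solving the pair for P and N: P = 74.83 N, N = 256 N (and f = μN = 56.31 N).

P ≈ 74.8 N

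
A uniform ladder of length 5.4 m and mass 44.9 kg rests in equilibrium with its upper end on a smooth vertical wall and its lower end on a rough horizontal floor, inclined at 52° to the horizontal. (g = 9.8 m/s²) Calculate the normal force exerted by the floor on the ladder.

ΣF_y = 0: N_floor = 44.9×9.8 = 440.02 N.

N_floor ≈ 440 N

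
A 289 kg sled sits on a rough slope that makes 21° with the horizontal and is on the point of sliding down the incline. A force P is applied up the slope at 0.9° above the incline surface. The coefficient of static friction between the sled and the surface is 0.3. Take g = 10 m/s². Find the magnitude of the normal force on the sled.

On the verge of sliding down the incline, friction equals μN and acts up the slope.
Perpendicular: N + P sin 0.9° = W cos 21° = 2698 N.
Along incline: P cos 0.9° + μN = W sin 21° with W sin 21° = 1036 N.
Solving the pair for P and N: P = 227.4 N, N = 2694 N (and f = μN = 808.3 N).

N ≈ 2690 N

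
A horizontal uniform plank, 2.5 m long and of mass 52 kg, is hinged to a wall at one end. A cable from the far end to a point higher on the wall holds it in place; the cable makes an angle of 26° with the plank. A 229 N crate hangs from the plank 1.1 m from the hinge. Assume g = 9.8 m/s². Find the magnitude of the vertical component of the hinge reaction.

Take torques about the hinge: T sin 26° · 2.5 = 52×9.8×1.25 + 229×1.1 = 888.9 N·m.
So T = 888.9 / (0.4384 × 2.5) = 811.09 N.
ΣF_y = 0: H_y = (52×9.8 + 229) − T sin 26° = 738.6 − 355.56 = 383.04 N.

|H_y| ≈ 383 N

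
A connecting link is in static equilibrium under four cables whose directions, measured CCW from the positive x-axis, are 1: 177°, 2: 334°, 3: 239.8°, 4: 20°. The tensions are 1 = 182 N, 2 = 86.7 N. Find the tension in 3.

Resolve: ΣF_x = 182 cos 177° + 86.7 cos 334° + T_3 cos 239.8° + T_4 cos 20° = 0.
        ΣF_y = 182 sin 177° + 86.7 sin 334° + T_3 sin 239.8° + T_4 sin 20° = 0.
The known terms sum to (-103.8, -28.48) N, so -0.5030 T_3 + 0.9397 T_4 = 103.8 and -0.8643 T_3 + 0.3420 T_4 = 28.48.
Solving simultaneously: T_3 = 13.66 N, T_4 = 117.8 N.

T_3 ≈ 13.7 N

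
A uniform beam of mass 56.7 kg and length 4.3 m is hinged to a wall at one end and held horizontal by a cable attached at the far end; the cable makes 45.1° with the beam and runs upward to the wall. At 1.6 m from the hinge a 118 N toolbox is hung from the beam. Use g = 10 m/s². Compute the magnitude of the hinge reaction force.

|H| ≈ 484 N

Take torques about the hinge: T sin 45.1° · 4.3 = 56.7×10×2.15 + 118×1.6 = 1407.8 N·m.
So T = 1407.8 / (0.7083 × 4.3) = 462.22 N.
ΣF_x = 0: H_x = T cos 45.1° = 326.27 N.
ΣF_y = 0: H_y = (56.7×10 + 118) − T sin 45.1° = 685 − 327.41 = 357.59 N.
|H| = √(H_x² + H_y²) = √((326.27)² + (357.59)²) = 484.07 N.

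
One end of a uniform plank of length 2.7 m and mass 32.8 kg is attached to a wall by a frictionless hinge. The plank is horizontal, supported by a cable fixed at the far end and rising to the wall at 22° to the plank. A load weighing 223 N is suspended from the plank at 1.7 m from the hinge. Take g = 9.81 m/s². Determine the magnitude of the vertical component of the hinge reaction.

Take torques about the hinge: T sin 22° · 2.7 = 32.8×9.81×1.35 + 223×1.7 = 813.49 N·m.
So T = 813.49 / (0.3746 × 2.7) = 804.29 N.
ΣF_y = 0: H_y = (32.8×9.81 + 223) − T sin 22° = 544.77 − 301.29 = 243.48 N.

|H_y| ≈ 243 N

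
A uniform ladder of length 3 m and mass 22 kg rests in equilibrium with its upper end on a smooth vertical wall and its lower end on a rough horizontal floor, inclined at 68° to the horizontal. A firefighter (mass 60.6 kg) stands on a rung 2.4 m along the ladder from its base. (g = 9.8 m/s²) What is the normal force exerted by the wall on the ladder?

Torques about the foot: N_wall · 3 sin 68° = 22×9.8×1.5 cos 68° + 60.6×9.8×2.4 cos 68° → N_wall = 235.51 N.

N_wall ≈ 236 N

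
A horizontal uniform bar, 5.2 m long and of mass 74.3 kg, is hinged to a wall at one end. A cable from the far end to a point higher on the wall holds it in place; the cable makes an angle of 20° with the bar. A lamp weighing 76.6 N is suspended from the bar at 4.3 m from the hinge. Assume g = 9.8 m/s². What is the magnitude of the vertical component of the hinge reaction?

|H_y| ≈ 377 N

Take torques about the hinge: T sin 20° · 5.2 = 74.3×9.8×2.6 + 76.6×4.3 = 2222.5 N·m.
So T = 2222.5 / (0.3420 × 5.2) = 1249.7 N.
ΣF_y = 0: H_y = (74.3×9.8 + 76.6) − T sin 20° = 804.74 − 427.41 = 377.33 N.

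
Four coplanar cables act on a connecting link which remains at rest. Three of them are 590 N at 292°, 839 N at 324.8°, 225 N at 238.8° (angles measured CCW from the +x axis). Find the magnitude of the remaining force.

Sum the known components: ΣF_x = 790 N, ΣF_y = -1223 N.
For equilibrium the remaining force must supply (−ΣF_x, −ΣF_y) = (-790, 1223) N.
Magnitude = √((-790)² + (1223)²) = 1456 N; direction = atan2(1223, -790) = 122.9°.

F ≈ 1460 N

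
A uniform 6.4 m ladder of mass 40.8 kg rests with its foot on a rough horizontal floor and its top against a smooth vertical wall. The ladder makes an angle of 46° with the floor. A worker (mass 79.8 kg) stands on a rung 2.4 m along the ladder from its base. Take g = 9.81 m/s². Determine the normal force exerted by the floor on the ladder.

N_floor ≈ 1180 N

ΣF_y = 0: N_floor = 40.8×9.81 + 79.8×9.81 = 1183.1 N.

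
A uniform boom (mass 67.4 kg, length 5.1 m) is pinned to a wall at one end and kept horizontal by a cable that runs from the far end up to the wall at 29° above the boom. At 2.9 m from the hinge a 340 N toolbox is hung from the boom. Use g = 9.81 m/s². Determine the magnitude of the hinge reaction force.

Take torques about the hinge: T sin 29° · 5.1 = 67.4×9.81×2.55 + 340×2.9 = 2672 N·m.
So T = 2672 / (0.4848 × 5.1) = 1080.7 N.
ΣF_x = 0: H_x = T cos 29° = 945.2 N.
ΣF_y = 0: H_y = (67.4×9.81 + 340) − T sin 29° = 1001.2 − 523.93 = 477.26 N.
|H| = √(H_x² + H_y²) = √((945.2)² + (477.26)²) = 1058.9 N.

|H| ≈ 1060 N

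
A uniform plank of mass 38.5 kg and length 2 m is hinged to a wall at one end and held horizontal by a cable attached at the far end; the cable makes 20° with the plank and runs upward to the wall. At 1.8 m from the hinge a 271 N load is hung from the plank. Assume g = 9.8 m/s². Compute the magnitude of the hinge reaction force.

|H| ≈ 1210 N

Take torques about the hinge: T sin 20° · 2 = 38.5×9.8×1 + 271×1.8 = 865.1 N·m.
So T = 865.1 / (0.3420 × 2) = 1264.7 N.
ΣF_x = 0: H_x = T cos 20° = 1188.4 N.
ΣF_y = 0: H_y = (38.5×9.8 + 271) − T sin 20° = 648.3 − 432.55 = 215.75 N.
|H| = √(H_x² + H_y²) = √((1188.4)² + (215.75)²) = 1207.8 N.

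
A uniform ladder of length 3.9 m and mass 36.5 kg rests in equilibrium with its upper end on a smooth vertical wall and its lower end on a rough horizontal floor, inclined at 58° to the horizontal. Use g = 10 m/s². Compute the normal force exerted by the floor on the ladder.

ΣF_y = 0: N_floor = 36.5×10 = 365 N.

N_floor ≈ 365 N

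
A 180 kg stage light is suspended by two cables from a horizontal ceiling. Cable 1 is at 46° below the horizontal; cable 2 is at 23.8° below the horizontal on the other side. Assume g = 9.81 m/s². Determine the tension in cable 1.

T_1 ≈ 1720 N

Weight W = 180 × 9.81 = 1766 N acts straight down.
Horizontal: T_1 cos 46° = T_2 cos 23.8°  →  T_2 = 0.7592 T_1.
Vertical: T_1 sin 46° + T_2 sin 23.8° = 1766.
Substituting the horizontal relation into the vertical equation gives 1.026 T_1 = 1766, so T_1 = 1722 N.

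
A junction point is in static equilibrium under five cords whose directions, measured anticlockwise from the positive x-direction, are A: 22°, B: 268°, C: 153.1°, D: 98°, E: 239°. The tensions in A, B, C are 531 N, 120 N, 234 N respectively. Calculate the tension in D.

Resolve: ΣF_x = 531 cos 22° + 120 cos 268° + 234 cos 153.1° + T_D cos 98° + T_E cos 239° = 0.
        ΣF_y = 531 sin 22° + 120 sin 268° + 234 sin 153.1° + T_D sin 98° + T_E sin 239° = 0.
The known terms sum to (279.5, 184.9) N, so -0.1392 T_D − 0.5150 T_E = -279.5 and 0.9903 T_D − 0.8572 T_E = -184.9.
Solving simultaneously: T_D = 229.4 N, T_E = 480.6 N.

T_D ≈ 229 N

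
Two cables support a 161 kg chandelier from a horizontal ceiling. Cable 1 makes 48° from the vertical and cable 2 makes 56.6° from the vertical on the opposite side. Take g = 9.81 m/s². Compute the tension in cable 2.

Angles from the horizontal: cable 1 is 90° − 48° = 42°, cable 2 is 90° − 56.6° = 33.4°.
Weight W = 161 × 9.81 = 1579 N acts straight down.
Horizontal: T_1 cos 42° = T_2 cos 33.4°  →  T_1 = 1.123 T_2.
Vertical: T_1 sin 42° + T_2 sin 33.4° = 1579.
Substituting the horizontal relation into the vertical equation gives 1.302 T_2 = 1579, so T_2 = 1213 N.

T_2 ≈ 1210 N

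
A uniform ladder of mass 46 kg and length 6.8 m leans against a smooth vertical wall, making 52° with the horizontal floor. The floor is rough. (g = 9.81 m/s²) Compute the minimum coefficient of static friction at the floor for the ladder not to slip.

μ_min ≈ 0.391

ΣF_y = 0: N_floor = 46×9.81 = 451.26 N.
Torques about the foot: N_wall · 6.8 sin 52° = 46×9.81×3.4 cos 52° → N_wall = 176.28 N.
ΣF_x = 0: f_floor = N_wall = 176.28 N.
μ_min = f_floor / N_floor = 176.28 / 451.26 = 0.3906.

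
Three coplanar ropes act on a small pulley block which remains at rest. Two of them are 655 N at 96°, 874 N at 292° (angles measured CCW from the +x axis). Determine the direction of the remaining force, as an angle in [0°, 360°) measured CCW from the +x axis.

Sum the known components: ΣF_x = 258.9 N, ΣF_y = -158.9 N.
For equilibrium the remaining force must supply (−ΣF_x, −ΣF_y) = (-258.9, 158.9) N.
Magnitude = √((-258.9)² + (158.9)²) = 303.8 N; direction = atan2(158.9, -258.9) = 148.5°.

θ ≈ 148°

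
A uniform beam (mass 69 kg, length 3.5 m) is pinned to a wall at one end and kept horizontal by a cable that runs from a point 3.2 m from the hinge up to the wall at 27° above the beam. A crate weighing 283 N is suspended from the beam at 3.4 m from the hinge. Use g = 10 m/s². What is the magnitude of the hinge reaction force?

Take torques about the hinge: T sin 27° · 3.2 = 69×10×1.75 + 283×3.4 = 2169.7 N·m.
So T = 2169.7 / (0.4540 × 3.2) = 1493.5 N.
ΣF_x = 0: H_x = T cos 27° = 1330.7 N.
ΣF_y = 0: H_y = (69×10 + 283) − T sin 27° = 973 − 678.03 = 294.97 N.
|H| = √(H_x² + H_y²) = √((1330.7)² + (294.97)²) = 1363 N.

|H| ≈ 1360 N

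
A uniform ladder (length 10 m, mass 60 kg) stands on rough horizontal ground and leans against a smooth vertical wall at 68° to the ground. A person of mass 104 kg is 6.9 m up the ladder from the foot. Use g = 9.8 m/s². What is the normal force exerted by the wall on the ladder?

Torques about the foot: N_wall · 10 sin 68° = 60×9.8×5 cos 68° + 104×9.8×6.9 cos 68° → N_wall = 402.91 N.

N_wall ≈ 403 N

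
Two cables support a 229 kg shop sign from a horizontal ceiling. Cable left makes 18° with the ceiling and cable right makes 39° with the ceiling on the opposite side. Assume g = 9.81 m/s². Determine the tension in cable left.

Weight W = 229 × 9.81 = 2246 N acts straight down.
Horizontal: T_left cos 18° = T_right cos 39°  →  T_right = 1.224 T_left.
Vertical: T_left sin 18° + T_right sin 39° = 2246.
Substituting the horizontal relation into the vertical equation gives 1.079 T_left = 2246, so T_left = 2082 N.

T_left ≈ 2080 N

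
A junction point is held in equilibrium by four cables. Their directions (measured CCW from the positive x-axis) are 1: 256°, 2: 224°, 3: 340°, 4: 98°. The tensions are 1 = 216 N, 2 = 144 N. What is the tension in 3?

T_3 ≈ 224 N

Resolve: ΣF_x = 216 cos 256° + 144 cos 224° + T_3 cos 340° + T_4 cos 98° = 0.
        ΣF_y = 216 sin 256° + 144 sin 224° + T_3 sin 340° + T_4 sin 98° = 0.
The known terms sum to (-155.8, -309.6) N, so 0.9397 T_3 − 0.1392 T_4 = 155.8 and -0.3420 T_3 + 0.9903 T_4 = 309.6.
Solving simultaneously: T_3 = 223.6 N, T_4 = 389.9 N.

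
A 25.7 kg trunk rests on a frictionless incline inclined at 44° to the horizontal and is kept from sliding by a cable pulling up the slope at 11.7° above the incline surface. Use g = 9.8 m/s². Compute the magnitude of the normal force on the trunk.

Take axes along and perpendicular to the incline. Weight components: W sin 44° = 175 N down-slope, W cos 44° = 181.2 N into the surface.
Along incline: T cos 11.7° = W sin 44° → T = 178.7 N.
Perpendicular: N = W cos 44° − T sin 11.7° = 144.9 N.

N ≈ 145 N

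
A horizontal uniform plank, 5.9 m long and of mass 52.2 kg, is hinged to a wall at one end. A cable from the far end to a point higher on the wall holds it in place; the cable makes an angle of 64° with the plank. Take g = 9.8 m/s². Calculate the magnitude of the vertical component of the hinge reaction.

|H_y| ≈ 256 N

Take torques about the hinge: T sin 64° · 5.9 = 52.2×9.8×2.95 = 1509.1 N·m.
So T = 1509.1 / (0.8988 × 5.9) = 284.58 N.
ΣF_y = 0: H_y = (52.2×9.8) − T sin 64° = 511.56 − 255.78 = 255.78 N.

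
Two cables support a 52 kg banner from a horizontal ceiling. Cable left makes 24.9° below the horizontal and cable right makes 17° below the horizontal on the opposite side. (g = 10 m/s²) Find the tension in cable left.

T_left ≈ 745 N

Weight W = 52 × 10 = 520 N acts straight down.
Horizontal: T_left cos 24.9° = T_right cos 17°  →  T_right = 0.9485 T_left.
Vertical: T_left sin 24.9° + T_right sin 17° = 520.
Substituting the horizontal relation into the vertical equation gives 0.6983 T_left = 520, so T_left = 744.6 N.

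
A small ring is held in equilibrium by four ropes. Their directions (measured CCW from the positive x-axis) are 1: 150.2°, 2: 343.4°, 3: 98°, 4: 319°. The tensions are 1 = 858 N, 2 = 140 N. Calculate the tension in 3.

T_3 ≈ 166 N

Resolve: ΣF_x = 858 cos 150.2° + 140 cos 343.4° + T_3 cos 98° + T_4 cos 319° = 0.
        ΣF_y = 858 sin 150.2° + 140 sin 343.4° + T_3 sin 98° + T_4 sin 319° = 0.
The known terms sum to (-610.4, 386.4) N, so -0.1392 T_3 + 0.7547 T_4 = 610.4 and 0.9903 T_3 − 0.6561 T_4 = -386.4.
Solving simultaneously: T_3 = 165.9 N, T_4 = 839.3 N.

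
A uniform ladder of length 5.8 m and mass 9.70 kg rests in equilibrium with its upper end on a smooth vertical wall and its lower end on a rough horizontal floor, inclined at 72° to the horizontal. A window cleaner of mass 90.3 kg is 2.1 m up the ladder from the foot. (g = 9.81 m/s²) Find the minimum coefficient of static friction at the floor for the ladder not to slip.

μ_min ≈ 0.122

ΣF_y = 0: N_floor = 9.70×9.81 + 90.3×9.81 = 981 N.
Torques about the foot: N_wall · 5.8 sin 72° = 9.70×9.81×2.9 cos 72° + 90.3×9.81×2.1 cos 72° → N_wall = 119.67 N.
ΣF_x = 0: f_floor = N_wall = 119.67 N.
μ_min = f_floor / N_floor = 119.67 / 981 = 0.122.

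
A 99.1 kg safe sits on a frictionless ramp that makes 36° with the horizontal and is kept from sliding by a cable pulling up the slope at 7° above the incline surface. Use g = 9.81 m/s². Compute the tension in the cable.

Take axes along and perpendicular to the incline. Weight components: W sin 36° = 571.4 N down-slope, W cos 36° = 786.5 N into the surface.
Along incline: T cos 7° = W sin 36° → T = 575.7 N.
Perpendicular: N = W cos 36° − T sin 7° = 716.3 N.

T ≈ 576 N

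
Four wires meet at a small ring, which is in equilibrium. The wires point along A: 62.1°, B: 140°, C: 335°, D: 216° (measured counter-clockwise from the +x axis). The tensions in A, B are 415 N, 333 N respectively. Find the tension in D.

T_D ≈ 572 N

Resolve: ΣF_x = 415 cos 62.1° + 333 cos 140° + T_C cos 335° + T_D cos 216° = 0.
        ΣF_y = 415 sin 62.1° + 333 sin 140° + T_C sin 335° + T_D sin 216° = 0.
The known terms sum to (-60.9, 580.8) N, so 0.9063 T_C − 0.8090 T_D = 60.9 and -0.4226 T_C − 0.5878 T_D = -580.8.
Solving simultaneously: T_C = 578.2 N, T_D = 572.4 N.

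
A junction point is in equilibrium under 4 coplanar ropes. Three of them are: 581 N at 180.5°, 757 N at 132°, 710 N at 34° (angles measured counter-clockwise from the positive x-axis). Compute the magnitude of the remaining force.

Sum the known components: ΣF_x = -498.9 N, ΣF_y = 954.5 N.
For equilibrium the remaining force must supply (−ΣF_x, −ΣF_y) = (498.9, -954.5) N.
Magnitude = √((498.9)² + (-954.5)²) = 1077 N; direction = atan2(-954.5, 498.9) = 297.6°.

F ≈ 1080 N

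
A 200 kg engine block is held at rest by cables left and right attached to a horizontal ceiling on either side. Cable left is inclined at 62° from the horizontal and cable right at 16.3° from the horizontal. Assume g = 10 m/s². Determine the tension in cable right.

Weight W = 200 × 10 = 2000 N acts straight down.
Horizontal: T_left cos 62° = T_right cos 16.3°  →  T_left = 2.044 T_right.
Vertical: T_left sin 62° + T_right sin 16.3° = 2000.
Substituting the horizontal relation into the vertical equation gives 2.086 T_right = 2000, so T_right = 958.9 N.

T_right ≈ 959 N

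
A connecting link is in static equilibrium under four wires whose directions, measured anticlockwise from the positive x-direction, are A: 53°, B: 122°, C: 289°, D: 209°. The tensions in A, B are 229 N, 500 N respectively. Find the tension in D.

Resolve: ΣF_x = 229 cos 53° + 500 cos 122° + T_C cos 289° + T_D cos 209° = 0.
        ΣF_y = 229 sin 53° + 500 sin 122° + T_C sin 289° + T_D sin 209° = 0.
The known terms sum to (-127.1, 606.9) N, so 0.3256 T_C − 0.8746 T_D = 127.1 and -0.9455 T_C − 0.4848 T_D = -606.9.
Solving simultaneously: T_C = 601.6 N, T_D = 78.57 N.

T_D ≈ 78.6 N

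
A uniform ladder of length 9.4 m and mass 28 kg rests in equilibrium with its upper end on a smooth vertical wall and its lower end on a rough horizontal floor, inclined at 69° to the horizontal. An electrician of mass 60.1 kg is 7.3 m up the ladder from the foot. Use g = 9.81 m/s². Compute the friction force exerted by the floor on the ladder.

Torques about the foot: N_wall · 9.4 sin 69° = 28×9.81×4.7 cos 69° + 60.1×9.81×7.3 cos 69° → N_wall = 228.48 N.
ΣF_x = 0: f_floor = N_wall = 228.48 N.

f ≈ 228 N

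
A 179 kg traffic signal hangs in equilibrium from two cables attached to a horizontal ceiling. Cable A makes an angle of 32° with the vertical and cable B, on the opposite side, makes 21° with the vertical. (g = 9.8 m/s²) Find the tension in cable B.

Angles from the horizontal: cable A is 90° − 32° = 58°, cable B is 90° − 21° = 69°.
Weight W = 179 × 9.8 = 1754 N acts straight down.
Horizontal: T_A cos 58° = T_B cos 69°  →  T_A = 0.6763 T_B.
Vertical: T_A sin 58° + T_B sin 69° = 1754.
Substituting the horizontal relation into the vertical equation gives 1.507 T_B = 1754, so T_B = 1164 N.

T_B ≈ 1160 N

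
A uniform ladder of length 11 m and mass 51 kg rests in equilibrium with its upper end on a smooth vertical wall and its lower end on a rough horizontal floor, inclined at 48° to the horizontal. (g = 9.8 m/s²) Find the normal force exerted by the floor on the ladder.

ΣF_y = 0: N_floor = 51×9.8 = 499.8 N.

N_floor ≈ 500 N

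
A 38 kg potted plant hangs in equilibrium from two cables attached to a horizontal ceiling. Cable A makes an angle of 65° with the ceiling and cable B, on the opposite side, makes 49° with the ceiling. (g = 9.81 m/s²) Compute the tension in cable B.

T_B ≈ 172 N

Weight W = 38 × 9.81 = 372.8 N acts straight down.
Horizontal: T_A cos 65° = T_B cos 49°  →  T_A = 1.552 T_B.
Vertical: T_A sin 65° + T_B sin 49° = 372.8.
Substituting the horizontal relation into the vertical equation gives 2.162 T_B = 372.8, so T_B = 172.5 N.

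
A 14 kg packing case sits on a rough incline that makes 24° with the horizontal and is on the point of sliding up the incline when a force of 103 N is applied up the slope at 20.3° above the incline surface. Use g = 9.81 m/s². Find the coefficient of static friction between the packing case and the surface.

μ ≈ 0.454

On the verge of sliding up the incline, friction is at its maximum μN and acts down the slope.
Perpendicular to incline: N = W cos 24° − P sin 20.3° = 125.5 − 35.73 = 89.73 N.
Along incline: P cos 20.3° − μN = W sin 24° → μ = −(W sin 24° − P cos 20.3°) / N = 0.454.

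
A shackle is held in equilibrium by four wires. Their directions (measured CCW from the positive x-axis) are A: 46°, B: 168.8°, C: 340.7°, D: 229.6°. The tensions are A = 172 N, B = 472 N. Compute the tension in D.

Resolve: ΣF_x = 172 cos 46° + 472 cos 168.8° + T_C cos 340.7° + T_D cos 229.6° = 0.
        ΣF_y = 172 sin 46° + 472 sin 168.8° + T_C sin 340.7° + T_D sin 229.6° = 0.
The known terms sum to (-343.5, 215.4) N, so 0.9438 T_C − 0.6481 T_D = 343.5 and -0.3305 T_C − 0.7615 T_D = -215.4.
Solving simultaneously: T_C = 430.1 N, T_D = 96.21 N.

T_D ≈ 96.2 N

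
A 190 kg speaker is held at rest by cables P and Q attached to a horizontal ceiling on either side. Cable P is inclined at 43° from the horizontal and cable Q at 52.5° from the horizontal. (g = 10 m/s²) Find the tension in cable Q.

Weight W = 190 × 10 = 1900 N acts straight down.
Horizontal: T_P cos 43° = T_Q cos 52.5°  →  T_P = 0.8324 T_Q.
Vertical: T_P sin 43° + T_Q sin 52.5° = 1900.
Substituting the horizontal relation into the vertical equation gives 1.361 T_Q = 1900, so T_Q = 1396 N.

T_Q ≈ 1400 N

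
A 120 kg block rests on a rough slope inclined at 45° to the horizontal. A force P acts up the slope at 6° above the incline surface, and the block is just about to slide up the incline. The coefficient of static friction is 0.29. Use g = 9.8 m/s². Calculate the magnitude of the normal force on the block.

On the verge of sliding up the incline, friction equals μN and acts down the slope.
Perpendicular: N + P sin 6° = W cos 45° = 831.6 N.
Along incline: P cos 6° = W sin 45° + μN  with W sin 45° = 831.6 N.
Solving the pair for P and N: P = 1047 N, N = 722.1 N (and f = μN = 209.4 N).

N ≈ 722 N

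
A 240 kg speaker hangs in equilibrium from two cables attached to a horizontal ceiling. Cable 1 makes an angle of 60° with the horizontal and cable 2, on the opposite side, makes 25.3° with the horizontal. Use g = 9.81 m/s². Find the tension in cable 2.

T_2 ≈ 1180 N

Weight W = 240 × 9.81 = 2354 N acts straight down.
Horizontal: T_1 cos 60° = T_2 cos 25.3°  →  T_1 = 1.808 T_2.
Vertical: T_1 sin 60° + T_2 sin 25.3° = 2354.
Substituting the horizontal relation into the vertical equation gives 1.993 T_2 = 2354, so T_2 = 1181 N.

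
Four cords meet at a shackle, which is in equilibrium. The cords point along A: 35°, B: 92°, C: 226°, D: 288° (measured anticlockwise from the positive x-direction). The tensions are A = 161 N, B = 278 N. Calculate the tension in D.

Resolve: ΣF_x = 161 cos 35° + 278 cos 92° + T_C cos 226° + T_D cos 288° = 0.
        ΣF_y = 161 sin 35° + 278 sin 92° + T_C sin 226° + T_D sin 288° = 0.
The known terms sum to (122.2, 370.2) N, so -0.6947 T_C + 0.3090 T_D = -122.2 and -0.7193 T_C − 0.9511 T_D = -370.2.
Solving simultaneously: T_C = 261.2 N, T_D = 191.7 N.

T_D ≈ 192 N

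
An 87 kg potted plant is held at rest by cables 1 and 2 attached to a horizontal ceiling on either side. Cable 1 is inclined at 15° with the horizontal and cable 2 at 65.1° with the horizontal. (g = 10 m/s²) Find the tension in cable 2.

Weight W = 87 × 10 = 870 N acts straight down.
Horizontal: T_1 cos 15° = T_2 cos 65.1°  →  T_1 = 0.4359 T_2.
Vertical: T_1 sin 15° + T_2 sin 65.1° = 870.
Substituting the horizontal relation into the vertical equation gives 1.02 T_2 = 870, so T_2 = 853.1 N.

T_2 ≈ 853 N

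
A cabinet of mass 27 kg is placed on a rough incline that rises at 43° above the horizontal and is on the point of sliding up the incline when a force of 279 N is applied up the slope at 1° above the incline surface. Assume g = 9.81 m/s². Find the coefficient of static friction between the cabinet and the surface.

On the verge of sliding up the incline, friction is at its maximum μN and acts down the slope.
Perpendicular to incline: N = W cos 43° − P sin 1° = 193.7 − 4.869 = 188.8 N.
Along incline: P cos 1° − μN = W sin 43° → μ = −(W sin 43° − P cos 1°) / N = 0.5206.

μ ≈ 0.521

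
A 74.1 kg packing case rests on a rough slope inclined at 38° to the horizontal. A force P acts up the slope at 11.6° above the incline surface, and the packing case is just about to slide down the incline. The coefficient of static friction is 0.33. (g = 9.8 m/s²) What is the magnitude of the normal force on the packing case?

On the verge of sliding down the incline, friction equals μN and acts up the slope.
Perpendicular: N + P sin 11.6° = W cos 38° = 572.2 N.
Along incline: P cos 11.6° + μN = W sin 38° with W sin 38° = 447.1 N.
Solving the pair for P and N: P = 282.8 N, N = 515.4 N (and f = μN = 170.1 N).

N ≈ 515 N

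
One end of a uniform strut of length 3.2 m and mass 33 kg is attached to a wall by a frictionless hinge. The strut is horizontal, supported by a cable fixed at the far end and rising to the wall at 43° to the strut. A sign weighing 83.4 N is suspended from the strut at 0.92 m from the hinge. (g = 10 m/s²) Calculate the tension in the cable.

T ≈ 277 N

Take torques about the hinge: T sin 43° · 3.2 = 33×10×1.6 + 83.4×0.92 = 604.73 N·m.
So T = 604.73 / (0.6820 × 3.2) = 277.09 N.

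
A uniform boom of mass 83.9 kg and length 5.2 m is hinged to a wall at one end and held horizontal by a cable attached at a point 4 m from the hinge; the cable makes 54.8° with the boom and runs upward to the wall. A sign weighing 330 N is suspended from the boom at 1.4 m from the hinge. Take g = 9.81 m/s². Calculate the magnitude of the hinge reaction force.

Take torques about the hinge: T sin 54.8° · 4 = 83.9×9.81×2.6 + 330×1.4 = 2602 N·m.
So T = 2602 / (0.8171 × 4) = 796.05 N.
ΣF_x = 0: H_x = T cos 54.8° = 458.87 N.
ΣF_y = 0: H_y = (83.9×9.81 + 330) − T sin 54.8° = 1153.1 − 650.49 = 502.57 N.
|H| = √(H_x² + H_y²) = √((458.87)² + (502.57)²) = 680.54 N.

|H| ≈ 681 N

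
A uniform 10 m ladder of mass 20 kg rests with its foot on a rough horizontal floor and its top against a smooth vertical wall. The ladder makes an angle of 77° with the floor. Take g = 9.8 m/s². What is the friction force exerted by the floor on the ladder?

f ≈ 22.6 N

Torques about the foot: N_wall · 10 sin 77° = 20×9.8×5 cos 77° → N_wall = 22.625 N.
ΣF_x = 0: f_floor = N_wall = 22.625 N.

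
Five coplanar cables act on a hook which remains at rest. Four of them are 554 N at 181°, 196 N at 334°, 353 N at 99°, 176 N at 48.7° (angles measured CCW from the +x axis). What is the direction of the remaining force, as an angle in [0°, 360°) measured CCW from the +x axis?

Sum the known components: ΣF_x = -316.8 N, ΣF_y = 385.3 N.
For equilibrium the remaining force must supply (−ΣF_x, −ΣF_y) = (316.8, -385.3) N.
Magnitude = √((316.8)² + (-385.3)²) = 498.8 N; direction = atan2(-385.3, 316.8) = 309.4°.

θ ≈ 309°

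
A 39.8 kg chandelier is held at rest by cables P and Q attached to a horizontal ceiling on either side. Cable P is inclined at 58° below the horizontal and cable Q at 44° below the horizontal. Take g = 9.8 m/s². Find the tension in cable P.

T_P ≈ 287 N

Weight W = 39.8 × 9.8 = 390 N acts straight down.
Horizontal: T_P cos 58° = T_Q cos 44°  →  T_Q = 0.7367 T_P.
Vertical: T_P sin 58° + T_Q sin 44° = 390.
Substituting the horizontal relation into the vertical equation gives 1.36 T_P = 390, so T_P = 286.8 N.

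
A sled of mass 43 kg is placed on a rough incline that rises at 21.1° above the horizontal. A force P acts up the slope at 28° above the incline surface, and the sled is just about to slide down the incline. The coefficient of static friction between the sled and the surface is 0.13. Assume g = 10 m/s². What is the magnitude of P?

On the verge of sliding down the incline, friction equals μN and acts up the slope.
Perpendicular: N + P sin 28° = W cos 21.1° = 401.2 N.
Along incline: P cos 28° + μN = W sin 21.1° with W sin 21.1° = 154.8 N.
Solving the pair for P and N: P = 124.9 N, N = 342.5 N (and f = μN = 44.53 N).

P ≈ 125 N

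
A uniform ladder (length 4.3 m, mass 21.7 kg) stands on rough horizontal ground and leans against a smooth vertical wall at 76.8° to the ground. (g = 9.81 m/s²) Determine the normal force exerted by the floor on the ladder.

N_floor ≈ 213 N

ΣF_y = 0: N_floor = 21.7×9.81 = 212.88 N.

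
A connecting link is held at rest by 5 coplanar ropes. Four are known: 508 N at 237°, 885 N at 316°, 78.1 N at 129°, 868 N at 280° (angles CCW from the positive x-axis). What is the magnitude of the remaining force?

F ≈ 1890 N

Sum the known components: ΣF_x = 461.5 N, ΣF_y = -1835 N.
For equilibrium the remaining force must supply (−ΣF_x, −ΣF_y) = (-461.5, 1835) N.
Magnitude = √((-461.5)² + (1835)²) = 1892 N; direction = atan2(1835, -461.5) = 104.1°.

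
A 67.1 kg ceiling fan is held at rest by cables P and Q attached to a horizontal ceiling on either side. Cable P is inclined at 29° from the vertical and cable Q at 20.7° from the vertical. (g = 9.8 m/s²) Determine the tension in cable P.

Angles from the horizontal: cable P is 90° − 29° = 61°, cable Q is 90° − 20.7° = 69.3°.
Weight W = 67.1 × 9.8 = 657.6 N acts straight down.
Horizontal: T_P cos 61° = T_Q cos 69.3°  →  T_Q = 1.372 T_P.
Vertical: T_P sin 61° + T_Q sin 69.3° = 657.6.
Substituting the horizontal relation into the vertical equation gives 2.158 T_P = 657.6, so T_P = 304.8 N.

T_P ≈ 305 N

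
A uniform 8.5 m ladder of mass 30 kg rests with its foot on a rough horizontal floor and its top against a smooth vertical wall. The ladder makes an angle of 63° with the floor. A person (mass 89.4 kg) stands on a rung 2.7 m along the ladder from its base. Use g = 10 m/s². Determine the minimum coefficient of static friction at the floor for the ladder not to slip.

μ_min ≈ 0.185

ΣF_y = 0: N_floor = 30×10 + 89.4×10 = 1194 N.
Torques about the foot: N_wall · 8.5 sin 63° = 30×10×4.25 cos 63° + 89.4×10×2.7 cos 63° → N_wall = 221.12 N.
ΣF_x = 0: f_floor = N_wall = 221.12 N.
μ_min = f_floor / N_floor = 221.12 / 1194 = 0.1852.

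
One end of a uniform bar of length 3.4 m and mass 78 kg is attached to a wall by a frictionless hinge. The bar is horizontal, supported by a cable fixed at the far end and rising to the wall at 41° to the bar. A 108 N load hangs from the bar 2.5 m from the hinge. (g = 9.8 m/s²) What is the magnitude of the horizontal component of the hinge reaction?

Take torques about the hinge: T sin 41° · 3.4 = 78×9.8×1.7 + 108×2.5 = 1569.5 N·m.
So T = 1569.5 / (0.6561 × 3.4) = 703.61 N.
ΣF_x = 0: H_x = T cos 41° = 531.02 N.

H_x ≈ 531 N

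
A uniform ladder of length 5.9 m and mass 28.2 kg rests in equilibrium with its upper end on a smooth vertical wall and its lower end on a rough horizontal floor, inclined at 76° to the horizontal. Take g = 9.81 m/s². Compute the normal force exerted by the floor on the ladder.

N_floor ≈ 277 N

ΣF_y = 0: N_floor = 28.2×9.81 = 276.64 N.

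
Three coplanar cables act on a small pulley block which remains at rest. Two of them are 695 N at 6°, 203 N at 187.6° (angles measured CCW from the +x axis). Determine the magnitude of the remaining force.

F ≈ 492 N

Sum the known components: ΣF_x = 490 N, ΣF_y = 45.8 N.
For equilibrium the remaining force must supply (−ΣF_x, −ΣF_y) = (-490, -45.8) N.
Magnitude = √((-490)² + (-45.8)²) = 492.1 N; direction = atan2(-45.8, -490) = 185.3°.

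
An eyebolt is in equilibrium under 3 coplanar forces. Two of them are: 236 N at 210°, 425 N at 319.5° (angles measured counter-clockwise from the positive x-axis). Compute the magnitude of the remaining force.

F ≈ 412 N

Sum the known components: ΣF_x = 118.8 N, ΣF_y = -394 N.
For equilibrium the remaining force must supply (−ΣF_x, −ΣF_y) = (-118.8, 394) N.
Magnitude = √((-118.8)² + (394)²) = 411.5 N; direction = atan2(394, -118.8) = 106.8°.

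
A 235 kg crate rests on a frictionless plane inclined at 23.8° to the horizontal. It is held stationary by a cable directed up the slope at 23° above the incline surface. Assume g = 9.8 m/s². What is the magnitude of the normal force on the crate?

Take axes along and perpendicular to the incline. Weight components: W sin 23.8° = 929.4 N down-slope, W cos 23.8° = 2107 N into the surface.
Along incline: T cos 23° = W sin 23.8° → T = 1010 N.
Perpendicular: N = W cos 23.8° − T sin 23° = 1713 N.

N ≈ 1710 N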